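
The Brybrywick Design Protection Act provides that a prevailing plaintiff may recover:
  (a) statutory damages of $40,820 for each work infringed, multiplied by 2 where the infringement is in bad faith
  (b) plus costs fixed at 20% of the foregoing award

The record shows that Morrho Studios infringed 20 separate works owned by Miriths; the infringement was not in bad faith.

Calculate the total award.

Statutory damages: 20 × $40,820 = $816,400
Infringement not in bad faith: no ×2 enhancement.
Costs: 20% of $816,400 = $163,280
Award plus costs: $816,400 + $163,280 = $979,680

$979,680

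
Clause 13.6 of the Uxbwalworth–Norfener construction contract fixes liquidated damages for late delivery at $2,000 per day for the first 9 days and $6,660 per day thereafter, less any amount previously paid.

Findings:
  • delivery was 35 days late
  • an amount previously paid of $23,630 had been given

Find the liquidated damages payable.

$167,530

First 9 days: 9 × $2,000 = $18,000
Remaining days: (35 − 9) × $6,660 = $173,160
Accrued per-day damages: $18,000 + $173,160 = $191,160
Less amount previously paid: $191,160 − $23,630 = $167,530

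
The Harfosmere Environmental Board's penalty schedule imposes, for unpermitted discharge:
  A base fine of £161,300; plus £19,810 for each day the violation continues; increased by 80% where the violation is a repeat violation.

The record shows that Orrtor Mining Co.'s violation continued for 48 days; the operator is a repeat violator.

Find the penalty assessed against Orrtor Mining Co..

Civil penalty: £2,001,924

Per-day component: 48 × £19,810 = £950,880
Base plus per-day: £161,300 + £950,880 = £1,112,180
Enhancement: 80% of £1,112,180 = £889,744
Enhanced fine: £1,112,180 + £889,744 = £2,001,924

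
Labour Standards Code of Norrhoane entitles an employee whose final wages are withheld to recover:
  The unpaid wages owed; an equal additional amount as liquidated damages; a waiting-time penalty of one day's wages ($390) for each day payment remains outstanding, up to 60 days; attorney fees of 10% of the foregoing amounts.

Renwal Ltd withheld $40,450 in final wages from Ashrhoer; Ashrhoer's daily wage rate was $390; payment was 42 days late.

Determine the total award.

$107,008

Liquidated damages (equal amount): $40,450
Penalty days: min(42, 60) = 42
Waiting-time penalty: 42 × $390 = $16,380
Subtotal: $40,450 + $40,450 + $16,380 = $97,280
Attorney fees: 10% of $97,280 = $9,728
Total award: $97,280 + $9,728 = $107,008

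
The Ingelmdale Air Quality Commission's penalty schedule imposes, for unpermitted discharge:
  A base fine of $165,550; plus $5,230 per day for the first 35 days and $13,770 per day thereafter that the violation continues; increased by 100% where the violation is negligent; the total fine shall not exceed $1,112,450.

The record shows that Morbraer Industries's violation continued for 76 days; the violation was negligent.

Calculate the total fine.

$1,112,450

First 35 days: 35 × $5,230 = $183,050
Remaining days: (76 − 35) × $13,770 = $564,570
Per-day component: $183,050 + $564,570 = $747,620
Base plus per-day: $165,550 + $747,620 = $913,170
Enhancement: 100% of $913,170 = $913,170
Enhanced fine: $913,170 + $913,170 = $1,826,340
Cap at $1,112,450: $1,826,340 exceeds the cap → $1,112,450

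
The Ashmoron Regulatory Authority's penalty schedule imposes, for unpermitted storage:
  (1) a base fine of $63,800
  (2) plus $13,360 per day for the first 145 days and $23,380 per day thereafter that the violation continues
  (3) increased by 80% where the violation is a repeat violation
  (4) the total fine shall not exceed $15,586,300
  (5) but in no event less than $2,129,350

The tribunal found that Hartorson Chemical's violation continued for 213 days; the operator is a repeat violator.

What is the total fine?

$6,463,512

First 145 days: 145 × $13,360 = $1,937,200
Remaining days: (213 − 145) × $23,380 = $1,589,840
Per-day component: $1,937,200 + $1,589,840 = $3,527,040
Base plus per-day: $63,800 + $3,527,040 = $3,590,840
Enhancement: 80% of $3,590,840 = $2,872,672
Enhanced fine: $3,590,840 + $2,872,672 = $6,463,512
Cap at $15,586,300: $6,463,512 is within the cap, no reduction.
Minimum $2,129,350: $6,463,512 meets the minimum, no increase.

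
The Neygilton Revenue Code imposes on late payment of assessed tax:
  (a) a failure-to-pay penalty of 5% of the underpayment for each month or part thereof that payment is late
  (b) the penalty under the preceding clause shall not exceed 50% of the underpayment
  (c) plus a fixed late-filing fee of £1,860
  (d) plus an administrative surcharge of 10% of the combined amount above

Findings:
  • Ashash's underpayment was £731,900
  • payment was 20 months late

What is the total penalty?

Accrued rate: 5% × 20 = 100%, capped at 50% → 50%
Failure-to-pay penalty: 50% of £731,900 = £365,950
Penalty before surcharge: £365,950 + £1,860 = £367,810
Administrative surcharge: 10% of £367,810 = £36,781
Total penalty: £367,810 + £36,781 = £404,591

£404,591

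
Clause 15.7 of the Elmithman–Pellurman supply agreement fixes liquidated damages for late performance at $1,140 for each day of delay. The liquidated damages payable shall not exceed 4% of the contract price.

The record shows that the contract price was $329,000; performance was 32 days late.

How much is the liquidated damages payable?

Per-day damages: 32 × $1,140 = $36,480
Cap: 4% of $329,000 = $13,160
Cap at $13,160: $36,480 exceeds the cap → $13,160

$13,160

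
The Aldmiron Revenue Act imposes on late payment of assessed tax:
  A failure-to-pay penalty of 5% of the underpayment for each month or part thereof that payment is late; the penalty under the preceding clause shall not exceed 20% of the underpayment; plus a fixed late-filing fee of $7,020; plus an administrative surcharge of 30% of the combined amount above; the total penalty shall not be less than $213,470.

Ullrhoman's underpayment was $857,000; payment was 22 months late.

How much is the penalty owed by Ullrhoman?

$231,946

Accrued rate: 5% × 22 = 110%, capped at 20% → 20%
Failure-to-pay penalty: 20% of $857,000 = $171,400
Penalty before surcharge: $171,400 + $7,020 = $178,420
Administrative surcharge: 30% of $178,420 = $53,526
Total penalty: $178,420 + $53,526 = $231,946
Minimum $213,470: $231,946 meets the minimum, no increase.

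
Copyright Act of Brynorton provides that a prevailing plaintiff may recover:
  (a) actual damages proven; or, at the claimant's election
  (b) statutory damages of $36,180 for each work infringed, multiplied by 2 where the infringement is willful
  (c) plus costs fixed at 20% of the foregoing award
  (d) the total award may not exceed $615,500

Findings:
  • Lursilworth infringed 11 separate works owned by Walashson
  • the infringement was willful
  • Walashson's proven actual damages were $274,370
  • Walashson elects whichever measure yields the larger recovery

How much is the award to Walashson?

Statutory damages: 11 × $36,180 = $397,980
Doubled: 2 × $397,980 = $795,960
Greater of actual damages ($274,370) or enhanced statutory damages ($795,960): $795,960
Costs: 20% of $795,960 = $159,192
Award plus costs: $795,960 + $159,192 = $955,152
Cap at $615,500: $955,152 exceeds the cap → $615,500

$615,500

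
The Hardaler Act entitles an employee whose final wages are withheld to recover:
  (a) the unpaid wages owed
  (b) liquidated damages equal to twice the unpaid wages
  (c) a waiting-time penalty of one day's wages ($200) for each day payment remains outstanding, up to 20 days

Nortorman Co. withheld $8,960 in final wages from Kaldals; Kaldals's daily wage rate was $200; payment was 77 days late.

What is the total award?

Doubled: 2 × $8,960 = $17,920
Penalty days: min(77, 20) = 20
Waiting-time penalty: 20 × $200 = $4,000
Total award: $8,960 + $17,920 + $4,000 = $30,880

$30,880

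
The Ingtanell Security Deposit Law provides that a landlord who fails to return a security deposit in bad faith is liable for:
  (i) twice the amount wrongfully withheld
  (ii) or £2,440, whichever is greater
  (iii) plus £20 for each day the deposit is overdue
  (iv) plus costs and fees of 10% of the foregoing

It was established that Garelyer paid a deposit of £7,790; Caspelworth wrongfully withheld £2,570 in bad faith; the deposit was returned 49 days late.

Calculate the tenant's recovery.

Doubled: 2 × £2,570 = £5,140
Minimum £2,440: £5,140 meets the minimum, no increase.
Late-return penalty: 49 × £20 = £980
Damages plus late penalty: £5,140 + £980 = £6,120
Costs and fees: 10% of £6,120 = £612
Total recovery: £6,120 + £612 = £6,732

£6,732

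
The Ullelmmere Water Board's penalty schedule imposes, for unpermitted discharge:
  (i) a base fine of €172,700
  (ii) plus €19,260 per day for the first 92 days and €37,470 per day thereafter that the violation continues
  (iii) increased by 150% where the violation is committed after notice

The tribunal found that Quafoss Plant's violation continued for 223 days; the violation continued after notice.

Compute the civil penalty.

First 92 days: 92 × €19,260 = €1,771,920
Remaining days: (223 − 92) × €37,470 = €4,908,570
Per-day component: €1,771,920 + €4,908,570 = €6,680,490
Base plus per-day: €172,700 + €6,680,490 = €6,853,190
Enhancement: 150% of €6,853,190 = €10,279,785
Enhanced fine: €6,853,190 + €10,279,785 = €17,132,975

€17,132,975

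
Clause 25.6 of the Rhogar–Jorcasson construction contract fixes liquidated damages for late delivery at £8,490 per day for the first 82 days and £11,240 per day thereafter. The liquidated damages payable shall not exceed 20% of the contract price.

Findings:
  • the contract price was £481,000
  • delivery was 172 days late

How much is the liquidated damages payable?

£96,200

First 82 days: 82 × £8,490 = £696,180
Remaining days: (172 − 82) × £11,240 = £1,011,600
Accrued per-day damages: £696,180 + £1,011,600 = £1,707,780
Cap: 20% of £481,000 = £96,200
Cap at £96,200: £1,707,780 exceeds the cap → £96,200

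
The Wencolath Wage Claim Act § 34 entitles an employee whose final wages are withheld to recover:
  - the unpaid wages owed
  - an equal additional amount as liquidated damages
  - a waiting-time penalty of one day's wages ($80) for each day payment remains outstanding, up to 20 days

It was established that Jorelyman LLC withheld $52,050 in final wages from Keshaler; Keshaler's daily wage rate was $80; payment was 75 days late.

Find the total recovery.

Liquidated damages (equal amount): $52,050
Penalty days: min(75, 20) = 20
Waiting-time penalty: 20 × $80 = $1,600
Total award: $52,050 + $52,050 + $1,600 = $105,700

Total award: $105,700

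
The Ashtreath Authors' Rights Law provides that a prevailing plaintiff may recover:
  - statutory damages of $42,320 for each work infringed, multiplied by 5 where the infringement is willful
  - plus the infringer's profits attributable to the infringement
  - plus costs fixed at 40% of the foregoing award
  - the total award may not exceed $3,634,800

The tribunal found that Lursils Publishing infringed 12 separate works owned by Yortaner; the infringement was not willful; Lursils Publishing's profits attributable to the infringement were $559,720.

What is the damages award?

Statutory damages: 12 × $42,320 = $507,840
Infringement not willful: no ×5 enhancement.
Combined award: $507,840 + $559,720 = $1,067,560
Costs: 40% of $1,067,560 = $427,024
Award plus costs: $1,067,560 + $427,024 = $1,494,584
Cap at $3,634,800: $1,494,584 is within the cap, no reduction.

$1,494,584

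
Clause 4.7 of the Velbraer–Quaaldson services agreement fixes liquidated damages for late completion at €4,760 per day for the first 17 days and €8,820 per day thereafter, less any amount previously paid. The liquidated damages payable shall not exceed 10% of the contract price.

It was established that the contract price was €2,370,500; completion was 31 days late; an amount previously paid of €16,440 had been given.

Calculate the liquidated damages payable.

€187,960

First 17 days: 17 × €4,760 = €80,920
Remaining days: (31 − 17) × €8,820 = €123,480
Accrued per-day damages: €80,920 + €123,480 = €204,400
Less amount previously paid: €204,400 − €16,440 = €187,960
Cap: 10% of €2,370,500 = €237,050
Cap at €237,050: €187,960 is within the cap, no reduction.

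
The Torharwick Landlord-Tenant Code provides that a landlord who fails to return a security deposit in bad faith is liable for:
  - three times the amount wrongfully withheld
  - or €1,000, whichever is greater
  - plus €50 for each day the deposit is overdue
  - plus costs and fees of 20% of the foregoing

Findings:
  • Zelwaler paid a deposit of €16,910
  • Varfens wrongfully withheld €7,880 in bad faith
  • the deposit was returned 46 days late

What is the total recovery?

Recovery: €31,128

Trebled: 3 × €7,880 = €23,640
Minimum €1,000: €23,640 meets the minimum, no increase.
Late-return penalty: 46 × €50 = €2,300
Damages plus late penalty: €23,640 + €2,300 = €25,940
Costs and fees: 20% of €25,940 = €5,188
Total recovery: €25,940 + €5,188 = €31,128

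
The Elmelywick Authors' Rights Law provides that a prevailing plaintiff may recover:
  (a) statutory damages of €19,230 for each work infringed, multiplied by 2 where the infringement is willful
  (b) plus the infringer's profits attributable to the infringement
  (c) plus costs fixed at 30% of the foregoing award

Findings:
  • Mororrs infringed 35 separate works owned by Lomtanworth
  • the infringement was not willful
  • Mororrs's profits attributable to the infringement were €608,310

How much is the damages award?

Statutory damages: 35 × €19,230 = €673,050
Infringement not willful: no ×2 enhancement.
Combined award: €673,050 + €608,310 = €1,281,360
Costs: 30% of €1,281,360 = €384,408
Award plus costs: €1,281,360 + €384,408 = €1,665,768

€1,665,768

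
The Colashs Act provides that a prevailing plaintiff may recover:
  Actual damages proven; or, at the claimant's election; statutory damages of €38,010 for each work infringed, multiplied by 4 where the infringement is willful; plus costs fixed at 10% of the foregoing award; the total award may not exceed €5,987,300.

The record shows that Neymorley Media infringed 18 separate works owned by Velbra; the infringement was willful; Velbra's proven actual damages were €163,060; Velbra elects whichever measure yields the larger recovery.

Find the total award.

Statutory damages: 18 × €38,010 = €684,180
Multiplied by 4: 4 × €684,180 = €2,736,720
Greater of actual damages (€163,060) or enhanced statutory damages (€2,736,720): €2,736,720
Costs: 10% of €2,736,720 = €273,672
Award plus costs: €2,736,720 + €273,672 = €3,010,392
Cap at €5,987,300: €3,010,392 is within the cap, no reduction.

€3,010,392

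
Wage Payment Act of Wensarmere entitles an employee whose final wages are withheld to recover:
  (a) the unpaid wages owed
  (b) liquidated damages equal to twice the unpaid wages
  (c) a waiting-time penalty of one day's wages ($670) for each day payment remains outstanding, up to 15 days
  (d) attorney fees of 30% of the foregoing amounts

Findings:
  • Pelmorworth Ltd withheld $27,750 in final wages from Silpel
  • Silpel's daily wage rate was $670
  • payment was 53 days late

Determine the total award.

$121,290

Doubled: 2 × $27,750 = $55,500
Penalty days: min(53, 15) = 15
Waiting-time penalty: 15 × $670 = $10,050
Subtotal: $27,750 + $55,500 + $10,050 = $93,300
Attorney fees: 30% of $93,300 = $27,990
Total award: $93,300 + $27,990 = $121,290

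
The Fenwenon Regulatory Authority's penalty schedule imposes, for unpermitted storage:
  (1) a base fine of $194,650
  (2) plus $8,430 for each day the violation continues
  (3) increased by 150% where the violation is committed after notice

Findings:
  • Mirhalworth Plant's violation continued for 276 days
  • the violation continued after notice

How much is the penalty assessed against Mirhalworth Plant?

Per-day component: 276 × $8,430 = $2,326,680
Base plus per-day: $194,650 + $2,326,680 = $2,521,330
Enhancement: 150% of $2,521,330 = $3,781,995
Enhanced fine: $2,521,330 + $3,781,995 = $6,303,325

$6,303,325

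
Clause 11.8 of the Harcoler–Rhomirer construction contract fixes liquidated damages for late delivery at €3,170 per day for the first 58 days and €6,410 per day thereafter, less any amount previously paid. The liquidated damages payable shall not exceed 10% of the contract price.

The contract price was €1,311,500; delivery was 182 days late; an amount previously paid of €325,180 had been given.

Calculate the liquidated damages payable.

First 58 days: 58 × €3,170 = €183,860
Remaining days: (182 − 58) × €6,410 = €794,840
Accrued per-day damages: €183,860 + €794,840 = €978,700
Less amount previously paid: €978,700 − €325,180 = €653,520
Cap: 10% of €1,311,500 = €131,150
Cap at €131,150: €653,520 exceeds the cap → €131,150

€131,150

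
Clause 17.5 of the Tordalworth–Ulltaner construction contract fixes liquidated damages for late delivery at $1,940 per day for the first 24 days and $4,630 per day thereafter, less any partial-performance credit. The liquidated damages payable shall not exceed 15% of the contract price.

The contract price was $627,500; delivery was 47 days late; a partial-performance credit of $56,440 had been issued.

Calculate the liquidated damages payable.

First 24 days: 24 × $1,940 = $46,560
Remaining days: (47 − 24) × $4,630 = $106,490
Accrued per-day damages: $46,560 + $106,490 = $153,050
Less partial-performance credit: $153,050 − $56,440 = $96,610
Cap: 15% of $627,500 = $94,125
Cap at $94,125: $96,610 exceeds the cap → $94,125

$94,125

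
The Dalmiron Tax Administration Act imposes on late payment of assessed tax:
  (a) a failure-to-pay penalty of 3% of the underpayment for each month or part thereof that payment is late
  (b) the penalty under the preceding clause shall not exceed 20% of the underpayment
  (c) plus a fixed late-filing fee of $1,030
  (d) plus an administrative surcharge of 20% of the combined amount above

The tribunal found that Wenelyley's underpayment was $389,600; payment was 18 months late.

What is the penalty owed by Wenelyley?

Accrued rate: 3% × 18 = 54%, capped at 20% → 20%
Failure-to-pay penalty: 20% of $389,600 = $77,920
Penalty before surcharge: $77,920 + $1,030 = $78,950
Administrative surcharge: 20% of $78,950 = $15,790
Total penalty: $78,950 + $15,790 = $94,740

Penalty: $94,740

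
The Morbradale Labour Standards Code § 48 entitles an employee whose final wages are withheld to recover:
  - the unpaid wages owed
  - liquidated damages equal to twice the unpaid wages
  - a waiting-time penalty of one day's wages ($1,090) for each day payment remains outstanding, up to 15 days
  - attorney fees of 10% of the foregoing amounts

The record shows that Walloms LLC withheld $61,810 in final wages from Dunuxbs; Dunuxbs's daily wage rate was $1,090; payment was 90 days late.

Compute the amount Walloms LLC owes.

Total award: $221,958

Doubled: 2 × $61,810 = $123,620
Penalty days: min(90, 15) = 15
Waiting-time penalty: 15 × $1,090 = $16,350
Subtotal: $61,810 + $123,620 + $16,350 = $201,780
Attorney fees: 10% of $201,780 = $20,178
Total award: $201,780 + $20,178 = $221,958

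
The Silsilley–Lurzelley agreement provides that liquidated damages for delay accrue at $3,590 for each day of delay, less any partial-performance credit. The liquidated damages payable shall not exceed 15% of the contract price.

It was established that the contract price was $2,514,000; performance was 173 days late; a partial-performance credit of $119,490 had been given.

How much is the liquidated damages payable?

Liquidated damages: $377,100

Per-day damages: 173 × $3,590 = $621,070
Less partial-performance credit: $621,070 − $119,490 = $501,580
Cap: 15% of $2,514,000 = $377,100
Cap at $377,100: $501,580 exceeds the cap → $377,100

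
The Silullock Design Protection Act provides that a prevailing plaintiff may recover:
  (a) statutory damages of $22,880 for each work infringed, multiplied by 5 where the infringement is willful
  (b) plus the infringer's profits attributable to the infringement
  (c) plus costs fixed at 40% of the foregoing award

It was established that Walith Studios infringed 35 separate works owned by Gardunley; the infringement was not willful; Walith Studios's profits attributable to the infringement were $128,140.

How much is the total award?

Statutory damages: 35 × $22,880 = $800,800
Infringement not willful: no ×5 enhancement.
Combined award: $800,800 + $128,140 = $928,940
Costs: 40% of $928,940 = $371,576
Award plus costs: $928,940 + $371,576 = $1,300,516

Award: $1,300,516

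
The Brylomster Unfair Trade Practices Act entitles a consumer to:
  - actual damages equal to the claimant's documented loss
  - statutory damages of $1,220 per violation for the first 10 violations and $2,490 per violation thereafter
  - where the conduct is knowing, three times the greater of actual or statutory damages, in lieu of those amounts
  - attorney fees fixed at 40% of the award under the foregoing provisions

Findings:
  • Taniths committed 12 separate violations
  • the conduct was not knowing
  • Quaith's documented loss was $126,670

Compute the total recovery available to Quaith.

First 10 violations: 10 × $1,220 = $12,200
Remaining violations: (12 − 10) × $2,490 = $4,980
Statutory damages: $12,200 + $4,980 = $17,180
Conduct not knowing: the in-lieu enhancement does not apply.
Actual plus statutory damages: $126,670 + $17,180 = $143,850
Attorney fees: 40% of $143,850 = $57,540
Total recovery: $143,850 + $57,540 = $201,390

$201,390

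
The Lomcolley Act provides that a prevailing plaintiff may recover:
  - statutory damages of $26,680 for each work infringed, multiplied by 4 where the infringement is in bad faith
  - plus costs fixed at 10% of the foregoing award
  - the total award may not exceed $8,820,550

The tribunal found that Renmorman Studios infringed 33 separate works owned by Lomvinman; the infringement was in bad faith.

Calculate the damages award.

$3,873,936

Statutory damages: 33 × $26,680 = $880,440
Multiplied by 4: 4 × $880,440 = $3,521,760
Costs: 10% of $3,521,760 = $352,176
Award plus costs: $3,521,760 + $352,176 = $3,873,936
Cap at $8,820,550: $3,873,936 is within the cap, no reduction.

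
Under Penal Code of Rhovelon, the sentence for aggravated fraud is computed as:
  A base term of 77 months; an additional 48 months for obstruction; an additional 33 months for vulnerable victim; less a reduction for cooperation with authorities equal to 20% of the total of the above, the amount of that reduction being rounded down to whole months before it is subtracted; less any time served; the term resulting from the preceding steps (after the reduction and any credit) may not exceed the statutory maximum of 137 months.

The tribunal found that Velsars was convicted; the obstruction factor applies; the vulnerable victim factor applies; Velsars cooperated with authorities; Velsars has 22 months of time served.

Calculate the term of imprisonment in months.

Obstruction enhancement: +48 months
Vulnerable victim enhancement: +33 months
Adjusted term: 77 months + 48 months + 33 months = 158 months
Cooperation with authorities reduction: 20% of 158 months = 31 months (rounded down)
After reduction: 158 − 31 = 127 months
Less time served: 127 months − 22 months = 105 months
Cap at 137 months: 105 months is within the cap, no reduction.

Sentence: 105 months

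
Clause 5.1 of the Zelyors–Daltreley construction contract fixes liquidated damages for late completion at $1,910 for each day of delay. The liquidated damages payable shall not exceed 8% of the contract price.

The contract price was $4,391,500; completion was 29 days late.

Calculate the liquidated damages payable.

Per-day damages: 29 × $1,910 = $55,390
Cap: 8% of $4,391,500 = $351,320
Cap at $351,320: $55,390 is within the cap, no reduction.

$55,390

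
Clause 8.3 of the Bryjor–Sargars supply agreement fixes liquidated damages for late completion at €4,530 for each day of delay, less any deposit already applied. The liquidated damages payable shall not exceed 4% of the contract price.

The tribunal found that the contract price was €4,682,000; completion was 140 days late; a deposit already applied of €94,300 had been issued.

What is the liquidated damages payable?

€187,280

Per-day damages: 140 × €4,530 = €634,200
Less deposit already applied: €634,200 − €94,300 = €539,900
Cap: 4% of €4,682,000 = €187,280
Cap at €187,280: €539,900 exceeds the cap → €187,280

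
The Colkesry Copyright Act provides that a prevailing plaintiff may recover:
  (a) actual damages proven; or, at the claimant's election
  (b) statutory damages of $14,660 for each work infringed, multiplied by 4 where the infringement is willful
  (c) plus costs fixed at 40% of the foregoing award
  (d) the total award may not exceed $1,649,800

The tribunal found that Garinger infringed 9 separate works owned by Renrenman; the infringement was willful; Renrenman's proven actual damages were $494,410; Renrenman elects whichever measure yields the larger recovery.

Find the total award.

Statutory damages: 9 × $14,660 = $131,940
Multiplied by 4: 4 × $131,940 = $527,760
Greater of actual damages ($494,410) or enhanced statutory damages ($527,760): $527,760
Costs: 40% of $527,760 = $211,104
Award plus costs: $527,760 + $211,104 = $738,864
Cap at $1,649,800: $738,864 is within the cap, no reduction.

$738,864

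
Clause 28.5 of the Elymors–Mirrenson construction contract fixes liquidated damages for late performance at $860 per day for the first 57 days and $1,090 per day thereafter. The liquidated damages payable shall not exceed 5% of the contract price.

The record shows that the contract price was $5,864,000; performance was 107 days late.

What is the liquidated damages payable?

First 57 days: 57 × $860 = $49,020
Remaining days: (107 − 57) × $1,090 = $54,500
Accrued per-day damages: $49,020 + $54,500 = $103,520
Cap: 5% of $5,864,000 = $293,200
Cap at $293,200: $103,520 is within the cap, no reduction.

Liquidated damages: $103,520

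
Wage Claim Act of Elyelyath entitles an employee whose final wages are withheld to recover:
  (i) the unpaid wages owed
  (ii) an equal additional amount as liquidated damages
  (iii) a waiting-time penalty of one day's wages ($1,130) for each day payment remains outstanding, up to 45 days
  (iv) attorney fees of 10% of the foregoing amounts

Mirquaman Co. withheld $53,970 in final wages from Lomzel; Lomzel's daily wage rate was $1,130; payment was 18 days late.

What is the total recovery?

Liquidated damages (equal amount): $53,970
Penalty days: min(18, 45) = 18
Waiting-time penalty: 18 × $1,130 = $20,340
Subtotal: $53,970 + $53,970 + $20,340 = $128,280
Attorney fees: 10% of $128,280 = $12,828
Total award: $128,280 + $12,828 = $141,108

$141,108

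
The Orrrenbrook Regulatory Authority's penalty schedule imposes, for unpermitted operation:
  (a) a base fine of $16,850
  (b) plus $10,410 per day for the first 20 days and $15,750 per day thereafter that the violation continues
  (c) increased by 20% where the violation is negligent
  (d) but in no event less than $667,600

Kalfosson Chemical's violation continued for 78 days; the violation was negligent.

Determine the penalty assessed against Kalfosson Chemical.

First 20 days: 20 × $10,410 = $208,200
Remaining days: (78 − 20) × $15,750 = $913,500
Per-day component: $208,200 + $913,500 = $1,121,700
Base plus per-day: $16,850 + $1,121,700 = $1,138,550
Enhancement: 20% of $1,138,550 = $227,710
Enhanced fine: $1,138,550 + $227,710 = $1,366,260
Minimum $667,600: $1,366,260 meets the minimum, no increase.

$1,366,260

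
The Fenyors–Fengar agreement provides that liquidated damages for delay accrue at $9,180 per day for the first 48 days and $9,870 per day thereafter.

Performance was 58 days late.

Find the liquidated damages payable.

First 48 days: 48 × $9,180 = $440,640
Remaining days: (58 − 48) × $9,870 = $98,700
Accrued per-day damages: $440,640 + $98,700 = $539,340

$539,340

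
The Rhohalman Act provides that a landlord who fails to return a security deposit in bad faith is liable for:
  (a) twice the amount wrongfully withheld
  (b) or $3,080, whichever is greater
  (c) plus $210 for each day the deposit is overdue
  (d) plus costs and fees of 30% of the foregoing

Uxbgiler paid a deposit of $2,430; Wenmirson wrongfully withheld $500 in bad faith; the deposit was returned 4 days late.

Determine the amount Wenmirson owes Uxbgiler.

$5,096

Doubled: 2 × $500 = $1,000
Minimum $3,080: $1,000 is below the minimum → $3,080
Late-return penalty: 4 × $210 = $840
Damages plus late penalty: $3,080 + $840 = $3,920
Costs and fees: 30% of $3,920 = $1,176
Total recovery: $3,920 + $1,176 = $5,096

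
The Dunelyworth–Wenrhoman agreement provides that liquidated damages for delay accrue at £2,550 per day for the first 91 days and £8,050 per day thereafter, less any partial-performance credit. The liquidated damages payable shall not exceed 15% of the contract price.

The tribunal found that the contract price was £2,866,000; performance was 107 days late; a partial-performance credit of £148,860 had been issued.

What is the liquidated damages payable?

£211,990

First 91 days: 91 × £2,550 = £232,050
Remaining days: (107 − 91) × £8,050 = £128,800
Accrued per-day damages: £232,050 + £128,800 = £360,850
Less partial-performance credit: £360,850 − £148,860 = £211,990
Cap: 15% of £2,866,000 = £429,900
Cap at £429,900: £211,990 is within the cap, no reduction.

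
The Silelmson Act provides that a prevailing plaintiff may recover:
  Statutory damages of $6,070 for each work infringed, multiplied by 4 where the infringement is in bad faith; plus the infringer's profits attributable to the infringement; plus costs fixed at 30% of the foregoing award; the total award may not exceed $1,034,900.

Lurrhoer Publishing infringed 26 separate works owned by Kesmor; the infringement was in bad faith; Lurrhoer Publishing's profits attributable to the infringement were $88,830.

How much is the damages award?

$936,143

Statutory damages: 26 × $6,070 = $157,820
Multiplied by 4: 4 × $157,820 = $631,280
Combined award: $631,280 + $88,830 = $720,110
Costs: 30% of $720,110 = $216,033
Award plus costs: $720,110 + $216,033 = $936,143
Cap at $1,034,900: $936,143 is within the cap, no reduction.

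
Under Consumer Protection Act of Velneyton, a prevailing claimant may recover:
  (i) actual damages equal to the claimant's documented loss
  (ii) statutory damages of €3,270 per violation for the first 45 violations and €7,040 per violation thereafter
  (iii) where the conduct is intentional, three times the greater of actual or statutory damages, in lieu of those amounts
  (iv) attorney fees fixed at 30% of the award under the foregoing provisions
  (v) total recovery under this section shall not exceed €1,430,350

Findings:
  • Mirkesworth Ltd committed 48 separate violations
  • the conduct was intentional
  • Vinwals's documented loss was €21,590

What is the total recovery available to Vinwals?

First 45 violations: 45 × €3,270 = €147,150
Remaining violations: (48 − 45) × €7,040 = €21,120
Statutory damages: €147,150 + €21,120 = €168,270
Greater of actual damages (€21,590) or statutory damages (€168,270): €168,270
Trebled: 3 × €168,270 = €504,810
Attorney fees: 30% of €504,810 = €151,443
Total before cap: €504,810 + €151,443 = €656,253
Cap at €1,430,350: €656,253 is within the cap, no reduction.

€656,253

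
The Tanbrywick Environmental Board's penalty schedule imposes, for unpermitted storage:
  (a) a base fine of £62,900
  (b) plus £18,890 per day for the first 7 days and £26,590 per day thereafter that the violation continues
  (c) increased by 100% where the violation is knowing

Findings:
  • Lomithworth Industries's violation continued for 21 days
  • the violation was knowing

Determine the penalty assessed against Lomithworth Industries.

Civil penalty: £1,134,780

First 7 days: 7 × £18,890 = £132,230
Remaining days: (21 − 7) × £26,590 = £372,260
Per-day component: £132,230 + £372,260 = £504,490
Base plus per-day: £62,900 + £504,490 = £567,390
Enhancement: 100% of £567,390 = £567,390
Enhanced fine: £567,390 + £567,390 = £1,134,780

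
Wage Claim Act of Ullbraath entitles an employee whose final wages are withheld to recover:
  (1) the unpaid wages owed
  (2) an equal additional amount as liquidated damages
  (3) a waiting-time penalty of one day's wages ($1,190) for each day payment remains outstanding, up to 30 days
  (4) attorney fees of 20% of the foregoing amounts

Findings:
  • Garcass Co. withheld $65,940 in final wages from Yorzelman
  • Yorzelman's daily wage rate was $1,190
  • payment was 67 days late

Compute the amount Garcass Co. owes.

Liquidated damages (equal amount): $65,940
Penalty days: min(67, 30) = 30
Waiting-time penalty: 30 × $1,190 = $35,700
Subtotal: $65,940 + $65,940 + $35,700 = $167,580
Attorney fees: 20% of $167,580 = $33,516
Total award: $167,580 + $33,516 = $201,096

Total award: $201,096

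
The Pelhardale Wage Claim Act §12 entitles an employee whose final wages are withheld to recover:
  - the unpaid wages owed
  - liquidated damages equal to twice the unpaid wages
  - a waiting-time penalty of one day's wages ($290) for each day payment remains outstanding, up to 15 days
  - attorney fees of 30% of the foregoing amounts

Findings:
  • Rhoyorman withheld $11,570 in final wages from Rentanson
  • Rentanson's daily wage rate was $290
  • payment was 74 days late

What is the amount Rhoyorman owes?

Total award: $50,778

Doubled: 2 × $11,570 = $23,140
Penalty days: min(74, 15) = 15
Waiting-time penalty: 15 × $290 = $4,350
Subtotal: $11,570 + $23,140 + $4,350 = $39,060
Attorney fees: 30% of $39,060 = $11,718
Total award: $39,060 + $11,718 = $50,778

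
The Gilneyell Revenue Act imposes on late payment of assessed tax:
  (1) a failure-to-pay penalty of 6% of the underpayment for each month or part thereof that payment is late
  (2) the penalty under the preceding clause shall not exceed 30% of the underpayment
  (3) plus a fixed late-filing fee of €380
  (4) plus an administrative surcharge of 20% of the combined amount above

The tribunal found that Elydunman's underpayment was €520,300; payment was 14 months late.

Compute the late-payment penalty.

€187,764

Accrued rate: 6% × 14 = 84%, capped at 30% → 30%
Failure-to-pay penalty: 30% of €520,300 = €156,090
Penalty before surcharge: €156,090 + €380 = €156,470
Administrative surcharge: 20% of €156,470 = €31,294
Total penalty: €156,470 + €31,294 = €187,764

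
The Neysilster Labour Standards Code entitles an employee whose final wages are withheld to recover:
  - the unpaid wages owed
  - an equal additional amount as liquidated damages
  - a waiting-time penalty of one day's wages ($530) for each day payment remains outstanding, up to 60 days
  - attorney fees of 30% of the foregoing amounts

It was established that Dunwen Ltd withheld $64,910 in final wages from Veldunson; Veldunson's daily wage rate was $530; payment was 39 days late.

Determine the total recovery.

Liquidated damages (equal amount): $64,910
Penalty days: min(39, 60) = 39
Waiting-time penalty: 39 × $530 = $20,670
Subtotal: $64,910 + $64,910 + $20,670 = $150,490
Attorney fees: 30% of $150,490 = $45,147
Total award: $150,490 + $45,147 = $195,637

Total award: $195,637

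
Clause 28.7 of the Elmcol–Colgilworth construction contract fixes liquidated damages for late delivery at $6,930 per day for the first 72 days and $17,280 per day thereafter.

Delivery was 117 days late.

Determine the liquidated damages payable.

$1,276,560

First 72 days: 72 × $6,930 = $498,960
Remaining days: (117 − 72) × $17,280 = $777,600
Accrued per-day damages: $498,960 + $777,600 = $1,276,560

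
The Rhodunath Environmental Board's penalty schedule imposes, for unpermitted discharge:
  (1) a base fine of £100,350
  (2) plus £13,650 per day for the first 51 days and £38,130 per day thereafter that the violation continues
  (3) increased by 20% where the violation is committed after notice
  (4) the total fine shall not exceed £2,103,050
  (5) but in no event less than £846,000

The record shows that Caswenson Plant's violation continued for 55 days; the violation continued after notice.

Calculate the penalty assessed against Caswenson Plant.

£1,138,824

First 51 days: 51 × £13,650 = £696,150
Remaining days: (55 − 51) × £38,130 = £152,520
Per-day component: £696,150 + £152,520 = £848,670
Base plus per-day: £100,350 + £848,670 = £949,020
Enhancement: 20% of £949,020 = £189,804
Enhanced fine: £949,020 + £189,804 = £1,138,824
Cap at £2,103,050: £1,138,824 is within the cap, no reduction.
Minimum £846,000: £1,138,824 meets the minimum, no increase.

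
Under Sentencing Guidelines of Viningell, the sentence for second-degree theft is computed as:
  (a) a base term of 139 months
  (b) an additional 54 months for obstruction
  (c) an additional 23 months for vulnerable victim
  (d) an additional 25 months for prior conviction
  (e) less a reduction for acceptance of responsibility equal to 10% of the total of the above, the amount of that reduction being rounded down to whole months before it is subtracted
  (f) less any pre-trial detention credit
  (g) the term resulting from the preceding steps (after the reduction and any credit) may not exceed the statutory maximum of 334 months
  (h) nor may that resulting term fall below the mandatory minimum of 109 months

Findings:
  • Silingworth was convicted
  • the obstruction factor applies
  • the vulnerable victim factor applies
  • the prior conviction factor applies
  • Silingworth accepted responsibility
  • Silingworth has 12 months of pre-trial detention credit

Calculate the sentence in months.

Obstruction enhancement: +54 months
Vulnerable victim enhancement: +23 months
Prior conviction enhancement: +25 months
Adjusted term: 139 months + 54 months + 23 months + 25 months = 241 months
Acceptance of responsibility reduction: 10% of 241 months = 24 months (rounded down)
After reduction: 241 − 24 = 217 months
Less pre-trial detention credit: 217 months − 12 months = 205 months
Cap at 334 months: 205 months is within the cap, no reduction.
Minimum 109 months: 205 months meets the minimum, no increase.

205 months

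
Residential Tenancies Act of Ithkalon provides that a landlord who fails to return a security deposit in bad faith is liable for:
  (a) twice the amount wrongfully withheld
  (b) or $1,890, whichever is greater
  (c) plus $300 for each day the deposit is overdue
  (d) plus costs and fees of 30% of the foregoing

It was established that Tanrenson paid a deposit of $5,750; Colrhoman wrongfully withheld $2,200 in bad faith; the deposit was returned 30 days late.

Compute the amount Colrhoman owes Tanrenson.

Doubled: 2 × $2,200 = $4,400
Minimum $1,890: $4,400 meets the minimum, no increase.
Late-return penalty: 30 × $300 = $9,000
Damages plus late penalty: $4,400 + $9,000 = $13,400
Costs and fees: 30% of $13,400 = $4,020
Total recovery: $13,400 + $4,020 = $17,420

$17,420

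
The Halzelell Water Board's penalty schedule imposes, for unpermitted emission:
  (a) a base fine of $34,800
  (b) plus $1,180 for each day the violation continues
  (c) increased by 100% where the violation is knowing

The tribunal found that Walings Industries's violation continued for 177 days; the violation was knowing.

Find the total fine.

Per-day component: 177 × $1,180 = $208,860
Base plus per-day: $34,800 + $208,860 = $243,660
Enhancement: 100% of $243,660 = $243,660
Enhanced fine: $243,660 + $243,660 = $487,320

$487,320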